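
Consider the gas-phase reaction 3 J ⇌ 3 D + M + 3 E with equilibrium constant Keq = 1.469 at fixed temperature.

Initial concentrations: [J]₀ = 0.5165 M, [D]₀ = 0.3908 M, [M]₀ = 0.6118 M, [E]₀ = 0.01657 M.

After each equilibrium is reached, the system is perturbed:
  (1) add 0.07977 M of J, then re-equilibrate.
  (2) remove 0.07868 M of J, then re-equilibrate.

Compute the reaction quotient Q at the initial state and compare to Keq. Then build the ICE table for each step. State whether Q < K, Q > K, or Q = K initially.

Q₀ = 1.2057e-06; Q < K (proceeds forward)

Q₀ = 1.2057e-06 vs Keq = 1.469 ⇒ Q<K, forward
Step 1:
                  J         D         M         E
  I          0.5165    0.3908    0.6118   0.01657
  C         -0.3243    0.3243    0.1081    0.3243
  E          0.1922    0.7151    0.7199    0.3409
  solve Keq expr → x = 0.1081; check Q = 1.469
Then add 0.07977 M of J.
Step 2:
                  J         D         M         E
  I           0.272    0.7151    0.7199    0.3409
  C        -0.04197   0.04197   0.01399   0.04197
  E            0.23    0.7571    0.7339    0.3829
  solve Keq expr → x = 0.01399; check Q = 1.469
Then remove 0.07868 M of J.
Step 3:
                  J         D         M         E
  I          0.1513    0.7571    0.7339    0.3829
  C         0.04138  -0.04138  -0.01379  -0.04138
  E          0.1927    0.7157    0.7201    0.3415
  solve Keq expr → x = -0.01379; check Q = 1.469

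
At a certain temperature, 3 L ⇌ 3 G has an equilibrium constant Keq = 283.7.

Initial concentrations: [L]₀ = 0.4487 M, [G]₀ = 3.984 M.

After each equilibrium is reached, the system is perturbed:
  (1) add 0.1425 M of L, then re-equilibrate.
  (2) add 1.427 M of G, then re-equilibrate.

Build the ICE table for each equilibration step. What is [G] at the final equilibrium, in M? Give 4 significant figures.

Q₀ = 700 vs Keq = 283.7 ⇒ Q>K, reverse
Step 1:
                   L          G
  I           0.4487      3.984
  C           0.1368    -0.1368
  E           0.5855      3.847
  solve Keq expr → x = -0.0456; check Q = 283.7
Then add 0.1425 M of L.
Step 2:
                   L          G
  I            0.728      3.847
  C          -0.1237     0.1237
  E           0.6043      3.971
  solve Keq expr → x = 0.04123; check Q = 283.7
Then add 1.427 M of G.
Step 3:
                   L          G
  I           0.6043      5.398
  C           0.1885    -0.1885
  E           0.7928      5.209
  solve Keq expr → x = -0.06283; check Q = 283.7

[G]_eq = 5.209 M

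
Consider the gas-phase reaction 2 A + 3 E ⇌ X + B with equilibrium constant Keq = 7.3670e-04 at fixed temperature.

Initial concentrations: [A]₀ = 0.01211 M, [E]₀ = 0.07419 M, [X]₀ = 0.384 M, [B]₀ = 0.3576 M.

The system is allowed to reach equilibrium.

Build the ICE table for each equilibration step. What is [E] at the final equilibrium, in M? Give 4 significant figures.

Q₀ = 2.2930e+06 vs Keq = 7.3670e-04 ⇒ Q>K, reverse
Step 1:
                    A           E           X           B
  init        0.01211     0.07419       0.384      0.3576
  Δ            0.6899       1.035     -0.3449     -0.3449
  eq            0.702       1.109     0.03907     0.01267
  solve Keq expr → x = -0.3449; check Q = 7.3670e-04

[E]_eq = 1.109 M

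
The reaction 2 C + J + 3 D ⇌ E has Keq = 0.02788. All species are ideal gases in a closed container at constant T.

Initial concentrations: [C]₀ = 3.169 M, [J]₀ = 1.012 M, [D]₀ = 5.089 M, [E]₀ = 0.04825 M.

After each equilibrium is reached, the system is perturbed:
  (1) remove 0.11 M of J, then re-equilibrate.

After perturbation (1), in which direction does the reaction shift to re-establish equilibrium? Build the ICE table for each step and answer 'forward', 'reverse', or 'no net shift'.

Q₀ = 3.6023e-05 vs Keq = 0.02788 ⇒ Q<K, forward
Step 1:
                  C         J         D         E
  I           3.169     1.012     5.089   0.04825
  C          -1.394    -0.697    -2.091     0.697
  E           1.775     0.315     2.998    0.7453
  solve Keq expr → x = 0.697; check Q = 0.02788
Then remove 0.11 M of J.
Step 2:
                  C         J         D         E
  I           1.775     0.205     2.998    0.7453
  C         0.07816   0.03908    0.1172  -0.03908
  E           1.853     0.244     3.115    0.7062
  solve Keq expr → x = -0.03908; check Q = 0.02788

Direction: reverse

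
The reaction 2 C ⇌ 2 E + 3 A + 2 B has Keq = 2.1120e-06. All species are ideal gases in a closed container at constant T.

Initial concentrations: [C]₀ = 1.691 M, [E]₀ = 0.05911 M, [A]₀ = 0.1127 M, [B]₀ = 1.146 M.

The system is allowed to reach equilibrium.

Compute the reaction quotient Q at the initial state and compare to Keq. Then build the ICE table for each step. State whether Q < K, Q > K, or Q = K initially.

Q₀ = 2.2971e-06 vs Keq = 2.1120e-06 ⇒ Q>K, reverse
Step 1:
                  C         E         A         B
  I           1.691   0.05911    0.1127     1.146
  C        0.001087 -0.001087  -0.00163 -0.001087
  E           1.692   0.05802    0.1111     1.145
  solve Keq expr → x = -5.4336e-04; check Q = 2.1120e-06

Q₀ = 2.2971e-06; Q > K (proceeds reverse)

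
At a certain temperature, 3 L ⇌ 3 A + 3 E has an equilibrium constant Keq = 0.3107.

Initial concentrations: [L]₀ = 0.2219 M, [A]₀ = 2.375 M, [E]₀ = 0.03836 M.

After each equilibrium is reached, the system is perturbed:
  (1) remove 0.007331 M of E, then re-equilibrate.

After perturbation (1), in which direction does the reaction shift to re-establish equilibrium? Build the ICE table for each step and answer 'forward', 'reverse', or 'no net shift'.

Direction: forward

Q₀ = 0.06921 vs Keq = 0.3107 ⇒ Q<K, forward
Step 1:
                   L          A          E
  Initial     0.2219      2.375    0.03836
  Change    -0.01903    0.01903    0.01903
  Equil       0.2029      2.394    0.05739
  solve Keq expr → x = 0.006344; check Q = 0.3107
Then remove 0.007331 M of E.
Step 2:
                   L          A          E
  Initial     0.2029      2.394    0.05006
  Change   -0.005613   0.005613   0.005613
  Equil       0.1973        2.4    0.05567
  solve Keq expr → x = 0.001871; check Q = 0.3107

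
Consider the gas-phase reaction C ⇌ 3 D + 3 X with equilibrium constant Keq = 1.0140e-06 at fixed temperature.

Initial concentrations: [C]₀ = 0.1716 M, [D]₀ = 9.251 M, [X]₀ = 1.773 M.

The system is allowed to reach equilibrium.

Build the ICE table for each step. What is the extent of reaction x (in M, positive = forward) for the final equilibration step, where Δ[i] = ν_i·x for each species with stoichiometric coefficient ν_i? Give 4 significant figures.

Q₀ = 2.5714e+04 vs Keq = 1.0140e-06 ⇒ Q>K, reverse
Step 1:
                    C           D           X
  I            0.1716       9.251       1.773
  C            0.5906      -1.772      -1.772
  E            0.7622       7.479    0.001227
  solve Keq expr → x = -0.5906; check Q = 1.0140e-06

x = -0.5906 M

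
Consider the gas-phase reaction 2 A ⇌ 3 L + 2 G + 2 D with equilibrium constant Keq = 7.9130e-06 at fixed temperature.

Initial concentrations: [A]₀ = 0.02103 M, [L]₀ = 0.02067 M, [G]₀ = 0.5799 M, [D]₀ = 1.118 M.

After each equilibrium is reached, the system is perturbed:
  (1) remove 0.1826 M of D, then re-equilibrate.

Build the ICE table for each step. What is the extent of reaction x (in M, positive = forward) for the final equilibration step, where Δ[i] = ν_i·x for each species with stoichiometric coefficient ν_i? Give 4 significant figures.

Q₀ = 0.008393 vs Keq = 7.9130e-06 ⇒ Q>K, reverse
Step 1:
                   A          L          G          D
  Initial    0.02103    0.02067     0.5799      1.118
  Change     0.01192   -0.01788   -0.01192   -0.01192
  Equil      0.03295   0.002792      0.568      1.106
  solve Keq expr → x = -0.005959; check Q = 7.9130e-06
Then remove 0.1826 M of D.
Step 2:
                   A          L          G          D
  Initial    0.03295   0.002792      0.568     0.9235
  Change  -2.2735e-04 3.4102e-04 2.2735e-04 2.2735e-04
  Equil      0.03272   0.003133     0.5682     0.9237
  solve Keq expr → x = 1.1367e-04; check Q = 7.9130e-06

x = 1.1367e-04 M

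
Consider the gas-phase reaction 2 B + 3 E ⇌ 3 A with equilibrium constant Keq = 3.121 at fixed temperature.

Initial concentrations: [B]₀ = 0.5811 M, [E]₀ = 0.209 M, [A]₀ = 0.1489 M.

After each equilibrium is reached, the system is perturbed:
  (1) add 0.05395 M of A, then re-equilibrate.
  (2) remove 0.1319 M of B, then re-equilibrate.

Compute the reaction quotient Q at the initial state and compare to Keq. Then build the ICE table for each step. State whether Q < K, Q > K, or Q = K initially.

Q₀ = 1.071; Q < K (proceeds forward)

Q₀ = 1.071 vs Keq = 3.121 ⇒ Q<K, forward
Step 1:
                   B          E          A
  init        0.5811      0.209     0.1489
  Δ         -0.01971   -0.02956    0.02956
  eq          0.5614     0.1794     0.1785
  solve Keq expr → x = 0.009853; check Q = 3.121
Then add 0.05395 M of A.
Step 2:
                   B          E          A
  init        0.5614     0.1794     0.2324
  Δ          0.01669    0.02504   -0.02504
  eq          0.5781     0.2045     0.2074
  solve Keq expr → x = -0.008346; check Q = 3.121
Then remove 0.1319 M of B.
Step 3:
                   B          E          A
  init        0.4462     0.2045     0.2074
  Δ          0.01075    0.01612   -0.01612
  eq          0.4569     0.2206     0.1913
  solve Keq expr → x = -0.005373; check Q = 3.121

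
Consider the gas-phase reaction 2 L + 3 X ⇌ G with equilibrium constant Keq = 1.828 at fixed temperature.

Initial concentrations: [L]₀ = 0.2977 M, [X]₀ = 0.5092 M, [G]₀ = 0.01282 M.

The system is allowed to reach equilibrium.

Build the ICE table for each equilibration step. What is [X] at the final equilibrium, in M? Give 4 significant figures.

Q₀ = 1.096 vs Keq = 1.828 ⇒ Q<K, forward
Step 1:
                  L         X         G
  init       0.2977    0.5092   0.01282
  Δ        -0.01056  -0.01584  0.005279
  eq         0.2871    0.4934    0.0181
  solve Keq expr → x = 0.005279; check Q = 1.828

[X]_eq = 0.4934 M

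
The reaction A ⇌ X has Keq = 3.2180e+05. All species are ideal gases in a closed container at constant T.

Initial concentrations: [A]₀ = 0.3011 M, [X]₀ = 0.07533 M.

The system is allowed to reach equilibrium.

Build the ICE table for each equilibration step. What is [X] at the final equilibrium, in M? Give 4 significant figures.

Q₀ = 0.2502 vs Keq = 3.2180e+05 ⇒ Q<K, forward
Step 1:
                    A           X
  init         0.3011     0.07533
  Δ           -0.3011      0.3011
  eq       1.1698e-06      0.3764
  solve Keq expr → x = 0.3011; check Q = 3.2180e+05

[X]_eq = 0.3764 M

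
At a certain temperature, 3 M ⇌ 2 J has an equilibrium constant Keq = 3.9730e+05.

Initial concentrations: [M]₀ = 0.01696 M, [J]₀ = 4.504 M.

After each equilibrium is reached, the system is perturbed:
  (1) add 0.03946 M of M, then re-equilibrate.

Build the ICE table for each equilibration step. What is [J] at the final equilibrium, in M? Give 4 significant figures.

Q₀ = 4.1583e+06 vs Keq = 3.9730e+05 ⇒ Q>K, reverse
Step 1:
                    M           J
  init        0.01696       4.504
  Δ           0.02007    -0.01338
  eq          0.03703       4.491
  solve Keq expr → x = -0.006688; check Q = 3.9730e+05
Then add 0.03946 M of M.
Step 2:
                    M           J
  init        0.07649       4.491
  Δ          -0.03932     0.02621
  eq          0.03717       4.517
  solve Keq expr → x = 0.01311; check Q = 3.9730e+05

[J]_eq = 4.517 M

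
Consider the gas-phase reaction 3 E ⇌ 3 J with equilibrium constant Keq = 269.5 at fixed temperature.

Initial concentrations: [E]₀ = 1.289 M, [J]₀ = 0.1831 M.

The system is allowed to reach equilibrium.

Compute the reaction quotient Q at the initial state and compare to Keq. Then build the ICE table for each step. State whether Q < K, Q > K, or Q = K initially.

Q₀ = 0.002866 vs Keq = 269.5 ⇒ Q<K, forward
Step 1:
                   E          J
  init         1.289     0.1831
  Δ           -1.092      1.092
  eq          0.1974      1.275
  solve Keq expr → x = 0.3639; check Q = 269.5

Q₀ = 0.002866; Q < K (proceeds forward)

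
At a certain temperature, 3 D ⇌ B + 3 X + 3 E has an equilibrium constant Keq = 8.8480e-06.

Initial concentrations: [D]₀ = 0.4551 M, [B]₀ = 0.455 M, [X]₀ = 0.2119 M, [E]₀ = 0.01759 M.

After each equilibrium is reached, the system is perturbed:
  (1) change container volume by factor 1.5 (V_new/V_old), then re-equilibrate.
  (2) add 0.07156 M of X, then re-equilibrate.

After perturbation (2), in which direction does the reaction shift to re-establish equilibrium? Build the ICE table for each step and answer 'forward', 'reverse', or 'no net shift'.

Direction: reverse

Q₀ = 2.4997e-07 vs Keq = 8.8480e-06 ⇒ Q<K, forward
Step 1:
                   D          B          X          E
  init        0.4551      0.455     0.2119    0.01759
  Δ         -0.02949   0.009829    0.02949    0.02949
  eq          0.4256     0.4648     0.2414    0.04708
  solve Keq expr → x = 0.009829; check Q = 8.8480e-06
Then change container volume by factor 1.5 (V_new/V_old).
Step 2:
                   D          B          X          E
  init        0.2837     0.3099     0.1609    0.03139
  Δ         -0.01504   0.005013    0.01504    0.01504
  eq          0.2687     0.3149      0.176    0.04642
  solve Keq expr → x = 0.005013; check Q = 8.8480e-06
Then add 0.07156 M of X.
Step 3:
                   D          B          X          E
  init        0.2687     0.3149     0.2475    0.04642
  Δ          0.01048  -0.003495   -0.01048   -0.01048
  eq          0.2792     0.3114      0.237    0.03594
  solve Keq expr → x = -0.003495; check Q = 8.8480e-06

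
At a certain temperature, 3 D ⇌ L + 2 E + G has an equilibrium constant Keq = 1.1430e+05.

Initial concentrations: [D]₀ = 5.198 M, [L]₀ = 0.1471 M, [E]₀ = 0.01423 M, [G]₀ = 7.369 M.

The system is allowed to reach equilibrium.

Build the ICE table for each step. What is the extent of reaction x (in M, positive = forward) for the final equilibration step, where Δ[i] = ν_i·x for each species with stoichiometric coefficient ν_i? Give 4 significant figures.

x = 1.693 M

Q₀ = 1.5629e-06 vs Keq = 1.1430e+05 ⇒ Q<K, forward
Step 1:
                   D          L          E          G
  I            5.198     0.1471    0.01423      7.369
  C           -5.079      1.693      3.386      1.693
  E            0.119       1.84        3.4      9.062
  solve Keq expr → x = 1.693; check Q = 1.1430e+05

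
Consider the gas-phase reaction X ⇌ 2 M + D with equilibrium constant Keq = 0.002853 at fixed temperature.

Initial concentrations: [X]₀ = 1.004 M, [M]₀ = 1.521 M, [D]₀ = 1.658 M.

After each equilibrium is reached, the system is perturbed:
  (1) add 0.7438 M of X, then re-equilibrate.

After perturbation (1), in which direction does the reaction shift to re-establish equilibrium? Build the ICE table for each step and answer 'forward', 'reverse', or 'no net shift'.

Q₀ = 3.82 vs Keq = 0.002853 ⇒ Q>K, reverse
Step 1:
                    X           M           D
  I             1.004       1.521       1.658
  C            0.7242      -1.448     -0.7242
  E             1.728     0.07266      0.9338
  solve Keq expr → x = -0.7242; check Q = 0.002853
Then add 0.7438 M of X.
Step 2:
                    X           M           D
  I             2.472     0.07266      0.9338
  C         -0.006901      0.0138    0.006901
  E             2.465     0.08646      0.9407
  solve Keq expr → x = 0.006901; check Q = 0.002853

Direction: forward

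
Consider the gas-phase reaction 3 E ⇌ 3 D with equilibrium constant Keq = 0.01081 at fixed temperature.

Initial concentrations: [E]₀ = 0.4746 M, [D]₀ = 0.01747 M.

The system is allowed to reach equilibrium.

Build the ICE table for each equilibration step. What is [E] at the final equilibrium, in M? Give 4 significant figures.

Q₀ = 4.9876e-05 vs Keq = 0.01081 ⇒ Q<K, forward
Step 1:
                    E           D
  I            0.4746     0.01747
  C          -0.07163     0.07163
  E             0.403      0.0891
  solve Keq expr → x = 0.02388; check Q = 0.01081

[E]_eq = 0.403 M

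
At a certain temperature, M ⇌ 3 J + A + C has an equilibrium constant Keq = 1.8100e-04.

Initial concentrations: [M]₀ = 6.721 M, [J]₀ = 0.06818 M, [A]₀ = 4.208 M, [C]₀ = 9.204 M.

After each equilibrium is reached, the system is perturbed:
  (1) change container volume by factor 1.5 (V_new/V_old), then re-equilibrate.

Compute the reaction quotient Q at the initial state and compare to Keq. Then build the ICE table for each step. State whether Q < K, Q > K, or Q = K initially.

Q₀ = 0.001826; Q > K (proceeds reverse)

Q₀ = 0.001826 vs Keq = 1.8100e-04 ⇒ Q>K, reverse
Step 1:
                  M         J         A         C
  init        6.721   0.06818     4.208     9.204
  Δ         0.01219  -0.03656  -0.01219  -0.01219
  eq          6.733   0.03162     4.196     9.192
  solve Keq expr → x = -0.01219; check Q = 1.8100e-04
Then change container volume by factor 1.5 (V_new/V_old).
Step 2:
                  M         J         A         C
  init        4.489   0.02108     2.797     6.128
  Δ       -0.005023   0.01507  0.005023  0.005023
  eq          4.484   0.03615     2.802     6.133
  solve Keq expr → x = 0.005023; check Q = 1.8100e-04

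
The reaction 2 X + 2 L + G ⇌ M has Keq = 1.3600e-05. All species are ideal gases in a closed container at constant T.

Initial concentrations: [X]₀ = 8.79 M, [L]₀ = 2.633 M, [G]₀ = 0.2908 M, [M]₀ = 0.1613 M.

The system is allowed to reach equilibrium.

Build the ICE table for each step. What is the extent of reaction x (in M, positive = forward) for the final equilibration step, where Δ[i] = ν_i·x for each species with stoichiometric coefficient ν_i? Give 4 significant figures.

Q₀ = 0.001036 vs Keq = 1.3600e-05 ⇒ Q>K, reverse
Step 1:
                  X         L         G         M
  Initial      8.79     2.633    0.2908    0.1613
  Change     0.3138    0.3138    0.1569   -0.1569
  Equil       9.104     2.947    0.4477  0.004382
  solve Keq expr → x = -0.1569; check Q = 1.3600e-05

x = -0.1569 M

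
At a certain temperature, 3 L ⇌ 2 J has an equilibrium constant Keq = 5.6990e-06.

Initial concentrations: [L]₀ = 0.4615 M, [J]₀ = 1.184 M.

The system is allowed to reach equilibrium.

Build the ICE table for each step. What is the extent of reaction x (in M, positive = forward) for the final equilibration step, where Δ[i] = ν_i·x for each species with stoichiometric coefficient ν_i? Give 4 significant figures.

x = -0.588 M

Q₀ = 14.26 vs Keq = 5.6990e-06 ⇒ Q>K, reverse
Step 1:
                    L           J
  Initial      0.4615       1.184
  Change        1.764      -1.176
  Equil         2.226    0.007926
  solve Keq expr → x = -0.588; check Q = 5.6990e-06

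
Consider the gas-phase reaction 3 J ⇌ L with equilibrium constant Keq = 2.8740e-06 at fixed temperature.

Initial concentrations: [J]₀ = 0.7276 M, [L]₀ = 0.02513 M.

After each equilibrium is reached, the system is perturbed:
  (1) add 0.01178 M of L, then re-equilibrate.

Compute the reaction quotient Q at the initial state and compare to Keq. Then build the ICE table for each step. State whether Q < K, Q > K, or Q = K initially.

Q₀ = 0.06524 vs Keq = 2.8740e-06 ⇒ Q>K, reverse
Step 1:
                    J           L
  init         0.7276     0.02513
  Δ           0.07539    -0.02513
  eq            0.803  1.4880e-06
  solve Keq expr → x = -0.02513; check Q = 2.8740e-06
Then add 0.01178 M of L.
Step 2:
                    J           L
  init          0.803     0.01178
  Δ           0.03534    -0.01178
  eq           0.8383  1.6933e-06
  solve Keq expr → x = -0.01178; check Q = 2.8740e-06

Q₀ = 0.06524; Q > K (proceeds reverse)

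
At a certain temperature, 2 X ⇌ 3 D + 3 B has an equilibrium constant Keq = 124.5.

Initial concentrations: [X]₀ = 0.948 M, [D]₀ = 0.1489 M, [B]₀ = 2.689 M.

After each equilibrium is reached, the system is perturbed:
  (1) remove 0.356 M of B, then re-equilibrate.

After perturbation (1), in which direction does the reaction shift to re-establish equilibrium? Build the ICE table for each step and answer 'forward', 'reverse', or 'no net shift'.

Direction: forward

Q₀ = 0.07142 vs Keq = 124.5 ⇒ Q<K, forward
Step 1:
                    X           D           B
  init          0.948      0.1489       2.689
  Δ           -0.4845      0.7267      0.7267
  eq           0.4635      0.8756       3.416
  solve Keq expr → x = 0.2422; check Q = 124.5
Then remove 0.356 M of B.
Step 2:
                    X           D           B
  init         0.4635      0.8756        3.06
  Δ           -0.0302     0.04531     0.04531
  eq           0.4333      0.9209       3.105
  solve Keq expr → x = 0.0151; check Q = 124.5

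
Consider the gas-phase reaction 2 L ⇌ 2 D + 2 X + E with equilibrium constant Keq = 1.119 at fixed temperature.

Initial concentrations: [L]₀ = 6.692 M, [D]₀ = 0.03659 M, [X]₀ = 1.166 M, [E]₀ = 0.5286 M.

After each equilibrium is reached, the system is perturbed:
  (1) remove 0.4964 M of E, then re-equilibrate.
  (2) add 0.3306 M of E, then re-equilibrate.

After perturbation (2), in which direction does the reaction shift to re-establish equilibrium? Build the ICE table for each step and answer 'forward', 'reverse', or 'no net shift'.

Direction: reverse

Q₀ = 2.1485e-05 vs Keq = 1.119 ⇒ Q<K, forward
Step 1:
                    L           D           X           E
  init          6.692     0.03659       1.166      0.5286
  Δ            -1.624       1.624       1.624      0.8118
  eq            5.068        1.66        2.79        1.34
  solve Keq expr → x = 0.8118; check Q = 1.119
Then remove 0.4964 M of E.
Step 2:
                    L           D           X           E
  init          5.068        1.66        2.79       0.844
  Δ           -0.1645      0.1645      0.1645     0.08226
  eq            4.904       1.825       2.954      0.9262
  solve Keq expr → x = 0.08226; check Q = 1.119
Then add 0.3306 M of E.
Step 3:
                    L           D           X           E
  init          4.904       1.825       2.954       1.257
  Δ            0.1159     -0.1159     -0.1159    -0.05795
  eq             5.02       1.709       2.838       1.199
  solve Keq expr → x = -0.05795; check Q = 1.119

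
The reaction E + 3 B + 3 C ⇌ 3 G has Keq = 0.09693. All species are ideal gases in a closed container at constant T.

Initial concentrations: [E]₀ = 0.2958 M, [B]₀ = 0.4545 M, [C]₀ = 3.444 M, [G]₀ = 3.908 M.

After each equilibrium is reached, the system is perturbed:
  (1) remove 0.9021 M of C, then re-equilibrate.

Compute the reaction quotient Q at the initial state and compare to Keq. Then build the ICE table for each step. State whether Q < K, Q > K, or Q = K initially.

Q₀ = 52.61 vs Keq = 0.09693 ⇒ Q>K, reverse
Step 1:
                  E         B         C         G
  Initial    0.2958    0.4545     3.444     3.908
  Change     0.3649     1.095     1.095    -1.095
  Equil      0.6607     1.549     4.539     2.813
  solve Keq expr → x = -0.3649; check Q = 0.09693
Then remove 0.9021 M of C.
Step 2:
                  E         B         C         G
  Initial    0.6607     1.549     3.637     2.813
  Change    0.05232     0.157     0.157    -0.157
  Equil       0.713     1.706     3.794     2.656
  solve Keq expr → x = -0.05232; check Q = 0.09693

Q₀ = 52.61; Q > K (proceeds reverse)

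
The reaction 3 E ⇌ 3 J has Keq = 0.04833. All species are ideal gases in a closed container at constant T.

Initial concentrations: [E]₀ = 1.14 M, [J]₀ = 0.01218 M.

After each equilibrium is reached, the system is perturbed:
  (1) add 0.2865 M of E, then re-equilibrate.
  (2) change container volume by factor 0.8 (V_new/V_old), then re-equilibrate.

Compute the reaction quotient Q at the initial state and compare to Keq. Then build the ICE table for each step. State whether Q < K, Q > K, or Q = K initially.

Q₀ = 1.2196e-06; Q < K (proceeds forward)

Q₀ = 1.2196e-06 vs Keq = 0.04833 ⇒ Q<K, forward
Step 1:
                  E         J
  init         1.14   0.01218
  Δ         -0.2955    0.2955
  eq         0.8445    0.3076
  solve Keq expr → x = 0.09848; check Q = 0.04833
Then add 0.2865 M of E.
Step 2:
                  E         J
  init        1.131    0.3076
  Δ         -0.0765    0.0765
  eq          1.055    0.3841
  solve Keq expr → x = 0.0255; check Q = 0.04833
Then change container volume by factor 0.8 (V_new/V_old).
Step 3:
                  E         J
  init        1.318    0.4802
  Δ               0         0
  eq          1.318    0.4802
  solve Keq expr → x = 0; check Q = 0.04833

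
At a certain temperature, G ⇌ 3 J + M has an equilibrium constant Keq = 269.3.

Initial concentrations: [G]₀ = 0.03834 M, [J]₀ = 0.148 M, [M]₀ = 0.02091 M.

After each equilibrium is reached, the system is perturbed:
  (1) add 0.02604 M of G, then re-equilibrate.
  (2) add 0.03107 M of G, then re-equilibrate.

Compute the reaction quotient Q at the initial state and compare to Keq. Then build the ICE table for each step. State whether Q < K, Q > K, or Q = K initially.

Q₀ = 0.001768; Q < K (proceeds forward)

Q₀ = 0.001768 vs Keq = 269.3 ⇒ Q<K, forward
Step 1:
                    G           J           M
  Initial     0.03834       0.148     0.02091
  Change     -0.03834       0.115     0.03834
  Equil    4.0025e-06       0.263     0.05925
  solve Keq expr → x = 0.03834; check Q = 269.3
Then add 0.02604 M of G.
Step 2:
                    G           J           M
  Initial     0.02604       0.263     0.05925
  Change     -0.02603     0.07809     0.02603
  Equil    1.2568e-05      0.3411     0.08528
  solve Keq expr → x = 0.02603; check Q = 269.3
Then add 0.03107 M of G.
Step 3:
                    G           J           M
  Initial     0.03108      0.3411     0.08528
  Change     -0.03105     0.09314     0.03105
  Equil    3.5370e-05      0.4342      0.1163
  solve Keq expr → x = 0.03105; check Q = 269.3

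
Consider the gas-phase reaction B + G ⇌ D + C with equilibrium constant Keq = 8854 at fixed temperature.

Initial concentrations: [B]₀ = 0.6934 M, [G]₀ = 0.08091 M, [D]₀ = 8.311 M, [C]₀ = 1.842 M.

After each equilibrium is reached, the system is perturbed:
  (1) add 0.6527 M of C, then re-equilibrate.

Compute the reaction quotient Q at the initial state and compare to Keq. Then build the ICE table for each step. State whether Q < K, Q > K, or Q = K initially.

Q₀ = 272.9 vs Keq = 8854 ⇒ Q<K, forward
Step 1:
                    B           G           D           C
  I            0.6934     0.08091       8.311       1.842
  C          -0.07795    -0.07795     0.07795     0.07795
  E            0.6154    0.002956       8.389        1.92
  solve Keq expr → x = 0.07795; check Q = 8854
Then add 0.6527 M of C.
Step 2:
                    B           G           D           C
  I            0.6154    0.002956       8.389       2.573
  C        9.9643e-04  9.9643e-04 -9.9643e-04 -9.9643e-04
  E            0.6164    0.003952       8.388       2.572
  solve Keq expr → x = -9.9643e-04; check Q = 8854

Q₀ = 272.9; Q < K (proceeds forward)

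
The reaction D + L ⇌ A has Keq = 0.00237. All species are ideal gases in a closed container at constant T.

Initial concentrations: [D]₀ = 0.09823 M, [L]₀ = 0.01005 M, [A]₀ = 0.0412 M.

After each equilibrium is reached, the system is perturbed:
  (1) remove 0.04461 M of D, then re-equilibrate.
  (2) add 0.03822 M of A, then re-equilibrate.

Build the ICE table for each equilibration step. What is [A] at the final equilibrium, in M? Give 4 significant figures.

Q₀ = 41.73 vs Keq = 0.00237 ⇒ Q>K, reverse
Step 1:
                    D           L           A
  Initial     0.09823     0.01005      0.0412
  Change      0.04118     0.04118    -0.04118
  Equil        0.1394     0.05123  1.6928e-05
  solve Keq expr → x = -0.04118; check Q = 0.00237
Then remove 0.04461 M of D.
Step 2:
                    D           L           A
  Initial      0.0948     0.05123  1.6928e-05
  Change   5.4148e-06  5.4148e-06 -5.4148e-06
  Equil       0.09481     0.05124  1.1513e-05
  solve Keq expr → x = -5.4148e-06; check Q = 0.00237
Then add 0.03822 M of A.
Step 3:
                    D           L           A
  Initial     0.09481     0.05124     0.03823
  Change       0.0382      0.0382     -0.0382
  Equil         0.133     0.08944  2.8195e-05
  solve Keq expr → x = -0.0382; check Q = 0.00237

[A]_eq = 2.8195e-05 M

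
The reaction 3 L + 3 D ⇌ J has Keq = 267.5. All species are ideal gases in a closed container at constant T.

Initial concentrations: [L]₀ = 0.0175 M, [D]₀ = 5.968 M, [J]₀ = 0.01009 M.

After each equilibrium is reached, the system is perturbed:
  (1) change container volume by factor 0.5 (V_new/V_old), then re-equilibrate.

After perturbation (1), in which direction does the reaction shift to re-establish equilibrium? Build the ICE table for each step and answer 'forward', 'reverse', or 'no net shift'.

Direction: forward

Q₀ = 8.857 vs Keq = 267.5 ⇒ Q<K, forward
Step 1:
                    L           D           J
  I            0.0175       5.968     0.01009
  C          -0.01124    -0.01124    0.003748
  E          0.006255       5.957     0.01384
  solve Keq expr → x = 0.003748; check Q = 267.5
Then change container volume by factor 0.5 (V_new/V_old).
Step 2:
                    L           D           J
  I           0.01251       11.91     0.02768
  C         -0.008438   -0.008438    0.002813
  E          0.004073       11.91     0.03049
  solve Keq expr → x = 0.002813; check Q = 267.5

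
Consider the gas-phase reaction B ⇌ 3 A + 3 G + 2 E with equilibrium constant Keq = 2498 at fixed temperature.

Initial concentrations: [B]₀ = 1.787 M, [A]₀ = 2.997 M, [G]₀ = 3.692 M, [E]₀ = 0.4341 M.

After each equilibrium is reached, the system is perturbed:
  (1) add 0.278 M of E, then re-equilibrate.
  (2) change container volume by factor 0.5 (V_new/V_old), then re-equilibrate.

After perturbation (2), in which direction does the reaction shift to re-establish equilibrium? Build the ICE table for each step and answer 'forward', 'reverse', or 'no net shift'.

Direction: reverse

Q₀ = 142.9 vs Keq = 2498 ⇒ Q<K, forward
Step 1:
                    B           A           G           E
  I             1.787       2.997       3.692      0.4341
  C            -0.245      0.7351      0.7351        0.49
  E             1.542       3.732       4.427      0.9241
  solve Keq expr → x = 0.245; check Q = 2498
Then add 0.278 M of E.
Step 2:
                    B           A           G           E
  I             1.542       3.732       4.427       1.202
  C           0.06052     -0.1816     -0.1816      -0.121
  E             1.602       3.551       4.246       1.081
  solve Keq expr → x = -0.06052; check Q = 2498
Then change container volume by factor 0.5 (V_new/V_old).
Step 3:
                    B           A           G           E
  I             3.205       7.101       8.491       2.162
  C            0.7712      -2.314      -2.314      -1.542
  E             3.976       4.787       6.177      0.6197
  solve Keq expr → x = -0.7712; check Q = 2498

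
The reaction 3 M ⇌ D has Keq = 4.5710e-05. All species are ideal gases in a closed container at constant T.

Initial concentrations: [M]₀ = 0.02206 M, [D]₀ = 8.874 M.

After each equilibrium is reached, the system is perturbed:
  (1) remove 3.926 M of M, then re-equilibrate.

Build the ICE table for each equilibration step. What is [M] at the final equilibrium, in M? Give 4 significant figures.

Q₀ = 8.2661e+05 vs Keq = 4.5710e-05 ⇒ Q>K, reverse
Step 1:
                   M          D
  I          0.02206      8.874
  C            24.58     -8.193
  E             24.6     0.6807
  solve Keq expr → x = -8.193; check Q = 4.5710e-05
Then remove 3.926 M of M.
Step 2:
                   M          D
  I            20.68     0.6807
  C           0.7021     -0.234
  E            21.38     0.4466
  solve Keq expr → x = -0.234; check Q = 4.5710e-05

[M]_eq = 21.38 M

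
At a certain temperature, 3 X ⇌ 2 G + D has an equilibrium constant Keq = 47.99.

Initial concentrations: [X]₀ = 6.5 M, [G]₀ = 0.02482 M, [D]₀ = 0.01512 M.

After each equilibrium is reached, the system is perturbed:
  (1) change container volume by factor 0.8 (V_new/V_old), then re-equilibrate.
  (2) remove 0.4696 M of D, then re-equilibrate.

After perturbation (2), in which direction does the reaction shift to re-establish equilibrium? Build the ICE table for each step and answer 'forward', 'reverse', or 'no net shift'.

Direction: forward

Q₀ = 3.3917e-08 vs Keq = 47.99 ⇒ Q<K, forward
Step 1:
                   X          G          D
  I              6.5    0.02482    0.01512
  C           -5.669      3.779       1.89
  E           0.8312      3.804      1.905
  solve Keq expr → x = 1.89; check Q = 47.99
Then change container volume by factor 0.8 (V_new/V_old).
Step 2:
                   X          G          D
  I            1.039      4.755      2.381
  C                0          0          0
  E            1.039      4.755      2.381
  solve Keq expr → x = 0; check Q = 47.99
Then remove 0.4696 M of D.
Step 3:
                   X          G          D
  I            1.039      4.755      1.911
  C           -0.064    0.04267    0.02133
  E            0.975      4.798      1.933
  solve Keq expr → x = 0.02133; check Q = 47.99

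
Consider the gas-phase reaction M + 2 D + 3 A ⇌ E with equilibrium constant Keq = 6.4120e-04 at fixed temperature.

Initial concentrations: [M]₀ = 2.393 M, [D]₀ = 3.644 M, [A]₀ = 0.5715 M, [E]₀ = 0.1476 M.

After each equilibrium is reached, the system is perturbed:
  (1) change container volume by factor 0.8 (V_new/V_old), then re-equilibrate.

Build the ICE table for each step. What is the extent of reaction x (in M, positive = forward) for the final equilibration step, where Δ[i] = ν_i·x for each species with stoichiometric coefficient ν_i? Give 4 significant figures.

Q₀ = 0.02489 vs Keq = 6.4120e-04 ⇒ Q>K, reverse
Step 1:
                    M           D           A           E
  init          2.393       3.644      0.5715      0.1476
  Δ            0.1265       0.253      0.3795     -0.1265
  eq            2.519       3.897       0.951      0.0211
  solve Keq expr → x = -0.1265; check Q = 6.4120e-04
Then change container volume by factor 0.8 (V_new/V_old).
Step 2:
                    M           D           A           E
  init          3.149       4.871       1.189     0.02638
  Δ          -0.03321    -0.06643    -0.09964     0.03321
  eq            3.116       4.805       1.089     0.05959
  solve Keq expr → x = 0.03321; check Q = 6.4120e-04

x = 0.03321 M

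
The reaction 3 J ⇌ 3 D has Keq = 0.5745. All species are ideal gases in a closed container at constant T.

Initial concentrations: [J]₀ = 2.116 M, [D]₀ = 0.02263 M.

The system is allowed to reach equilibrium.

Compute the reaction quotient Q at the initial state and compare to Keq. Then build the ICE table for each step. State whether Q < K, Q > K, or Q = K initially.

Q₀ = 1.2232e-06 vs Keq = 0.5745 ⇒ Q<K, forward
Step 1:
                  J         D
  I           2.116   0.02263
  C         -0.9482    0.9482
  E           1.168    0.9708
  solve Keq expr → x = 0.3161; check Q = 0.5745

Q₀ = 1.2232e-06; Q < K (proceeds forward)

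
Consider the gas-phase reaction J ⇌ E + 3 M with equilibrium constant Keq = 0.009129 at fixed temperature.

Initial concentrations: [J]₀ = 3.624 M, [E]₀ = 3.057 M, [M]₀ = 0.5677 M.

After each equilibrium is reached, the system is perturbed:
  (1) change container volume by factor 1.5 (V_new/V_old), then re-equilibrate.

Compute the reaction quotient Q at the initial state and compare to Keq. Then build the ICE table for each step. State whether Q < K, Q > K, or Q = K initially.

Q₀ = 0.1543 vs Keq = 0.009129 ⇒ Q>K, reverse
Step 1:
                  J         E         M
  I           3.624     3.057    0.5677
  C          0.1138   -0.1138   -0.3414
  E           3.738     2.943    0.2263
  solve Keq expr → x = -0.1138; check Q = 0.009129
Then change container volume by factor 1.5 (V_new/V_old).
Step 2:
                  J         E         M
  I           2.492     1.962    0.1509
  C        -0.02459   0.02459   0.07376
  E           2.467     1.987    0.2246
  solve Keq expr → x = 0.02459; check Q = 0.009129

Q₀ = 0.1543; Q > K (proceeds reverse)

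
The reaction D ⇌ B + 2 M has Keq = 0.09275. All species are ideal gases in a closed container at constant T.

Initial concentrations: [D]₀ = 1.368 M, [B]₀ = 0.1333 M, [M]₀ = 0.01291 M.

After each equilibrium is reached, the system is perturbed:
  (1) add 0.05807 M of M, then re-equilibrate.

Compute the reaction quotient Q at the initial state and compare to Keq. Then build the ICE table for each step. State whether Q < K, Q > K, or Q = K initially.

Q₀ = 1.6240e-05; Q < K (proceeds forward)

Q₀ = 1.6240e-05 vs Keq = 0.09275 ⇒ Q<K, forward
Step 1:
                  D         B         M
  init        1.368    0.1333   0.01291
  Δ         -0.2525    0.2525     0.505
  eq          1.116    0.3858    0.5179
  solve Keq expr → x = 0.2525; check Q = 0.09275
Then add 0.05807 M of M.
Step 2:
                  D         B         M
  init        1.116    0.3858    0.5759
  Δ         0.01978  -0.01978  -0.03956
  eq          1.135     0.366    0.5364
  solve Keq expr → x = -0.01978; check Q = 0.09275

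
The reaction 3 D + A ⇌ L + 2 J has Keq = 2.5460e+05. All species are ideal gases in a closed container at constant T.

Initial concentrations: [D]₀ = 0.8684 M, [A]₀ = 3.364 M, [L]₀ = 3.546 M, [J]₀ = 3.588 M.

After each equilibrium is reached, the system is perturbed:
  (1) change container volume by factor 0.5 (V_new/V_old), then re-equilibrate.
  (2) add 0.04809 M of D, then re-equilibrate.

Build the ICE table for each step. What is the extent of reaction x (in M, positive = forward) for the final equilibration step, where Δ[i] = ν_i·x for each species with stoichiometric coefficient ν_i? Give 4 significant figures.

Q₀ = 20.72 vs Keq = 2.5460e+05 ⇒ Q<K, forward
Step 1:
                   D          A          L          J
  init        0.8684      3.364      3.546      3.588
  Δ          -0.8247    -0.2749     0.2749     0.5498
  eq         0.04365      3.089      3.821      4.138
  solve Keq expr → x = 0.2749; check Q = 2.5460e+05
Then change container volume by factor 0.5 (V_new/V_old).
Step 2:
                   D          A          L          J
  init        0.0873      6.178      7.642      8.276
  Δ          -0.0179  -0.005968   0.005968    0.01194
  eq          0.0694      6.172      7.648      8.288
  solve Keq expr → x = 0.005968; check Q = 2.5460e+05
Then add 0.04809 M of D.
Step 3:
                   D          A          L          J
  init        0.1175      6.172      7.648      8.288
  Δ          -0.0478   -0.01593    0.01593    0.03187
  eq         0.06969      6.156      7.664      8.319
  solve Keq expr → x = 0.01593; check Q = 2.5460e+05

x = 0.01593 M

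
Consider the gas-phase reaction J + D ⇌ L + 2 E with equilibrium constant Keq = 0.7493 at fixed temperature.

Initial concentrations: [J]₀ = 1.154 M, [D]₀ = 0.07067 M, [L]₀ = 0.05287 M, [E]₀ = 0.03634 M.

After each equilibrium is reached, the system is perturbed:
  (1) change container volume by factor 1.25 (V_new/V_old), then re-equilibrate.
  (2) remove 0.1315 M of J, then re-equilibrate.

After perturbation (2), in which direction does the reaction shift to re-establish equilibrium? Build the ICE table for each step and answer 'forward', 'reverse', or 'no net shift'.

Q₀ = 8.5613e-04 vs Keq = 0.7493 ⇒ Q<K, forward
Step 1:
                   J          D          L          E
  init         1.154    0.07067    0.05287    0.03634
  Δ         -0.06647   -0.06647    0.06647     0.1329
  eq           1.088   0.004197     0.1193     0.1693
  solve Keq expr → x = 0.06647; check Q = 0.7493
Then change container volume by factor 1.25 (V_new/V_old).
Step 2:
                   J          D          L          E
  init          0.87   0.003358    0.09547     0.1354
  Δ       -6.0417e-04 -6.0417e-04 6.0417e-04   0.001208
  eq          0.8694   0.002753    0.09608     0.1366
  solve Keq expr → x = 6.0417e-04; check Q = 0.7493
Then remove 0.1315 M of J.
Step 3:
                   J          D          L          E
  init        0.7379   0.002753    0.09608     0.1366
  Δ       4.3334e-04 4.3334e-04 -4.3334e-04 -8.6667e-04
  eq          0.7384   0.003187    0.09565     0.1358
  solve Keq expr → x = -4.3334e-04; check Q = 0.7493

Direction: reverse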